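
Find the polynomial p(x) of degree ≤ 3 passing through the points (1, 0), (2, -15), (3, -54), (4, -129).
-2*x**3 - x + 3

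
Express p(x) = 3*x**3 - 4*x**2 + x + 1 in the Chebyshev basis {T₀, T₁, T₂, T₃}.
-T₀ + (13/4)T₁ + (-2)T₂ + (3/4)T₃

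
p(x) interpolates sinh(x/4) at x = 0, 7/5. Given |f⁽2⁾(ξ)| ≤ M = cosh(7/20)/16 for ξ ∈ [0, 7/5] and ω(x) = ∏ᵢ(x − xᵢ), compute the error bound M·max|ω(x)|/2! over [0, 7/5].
49*cosh(7/20)/3200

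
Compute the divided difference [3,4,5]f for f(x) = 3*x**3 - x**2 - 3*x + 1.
35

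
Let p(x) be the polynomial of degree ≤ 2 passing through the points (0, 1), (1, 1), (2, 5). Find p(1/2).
1/2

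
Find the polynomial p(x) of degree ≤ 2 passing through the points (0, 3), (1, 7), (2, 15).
2*x**2 + 2*x + 3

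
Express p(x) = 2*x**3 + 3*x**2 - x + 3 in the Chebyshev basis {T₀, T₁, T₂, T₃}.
(9/2)T₀ + (1/2)T₁ + (3/2)T₂ + (1/2)T₃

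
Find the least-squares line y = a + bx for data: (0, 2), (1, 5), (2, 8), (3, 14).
a = 7/5, b = 39/10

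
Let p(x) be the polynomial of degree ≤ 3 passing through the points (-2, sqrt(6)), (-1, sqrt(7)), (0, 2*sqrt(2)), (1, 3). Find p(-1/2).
-3/16 - sqrt(6)/16 + 9*sqrt(7)/16 + 9*sqrt(2)/8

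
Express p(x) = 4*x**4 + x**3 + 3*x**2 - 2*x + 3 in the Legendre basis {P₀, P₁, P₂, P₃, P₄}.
(24/5)P₀ + (-7/5)P₁ + (30/7)P₂ + (2/5)P₃ + (32/35)P₄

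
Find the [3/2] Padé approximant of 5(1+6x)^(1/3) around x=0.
(56*x**3/3 + 84*x**2 + 42*x + 5)/(8*x**2 + 32*x/5 + 1)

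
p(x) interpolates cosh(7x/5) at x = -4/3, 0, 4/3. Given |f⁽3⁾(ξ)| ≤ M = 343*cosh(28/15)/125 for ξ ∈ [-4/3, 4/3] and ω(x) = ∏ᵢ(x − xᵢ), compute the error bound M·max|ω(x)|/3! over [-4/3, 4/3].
21952*sqrt(3)*cosh(28/15)/91125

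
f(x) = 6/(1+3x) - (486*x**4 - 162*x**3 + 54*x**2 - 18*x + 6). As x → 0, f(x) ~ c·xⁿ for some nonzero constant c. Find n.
5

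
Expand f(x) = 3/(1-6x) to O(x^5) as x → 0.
3 + 18*x + 108*x**2 + 648*x**3 + 3888*x**4 + O(x**5)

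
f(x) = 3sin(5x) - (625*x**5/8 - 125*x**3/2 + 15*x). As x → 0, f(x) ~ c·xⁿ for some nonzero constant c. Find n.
7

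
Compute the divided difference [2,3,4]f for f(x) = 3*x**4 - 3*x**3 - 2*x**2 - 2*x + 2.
136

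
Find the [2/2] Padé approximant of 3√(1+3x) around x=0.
(135*x**2/16 + 45*x/4 + 3)/(9*x**2/16 + 9*x/4 + 1)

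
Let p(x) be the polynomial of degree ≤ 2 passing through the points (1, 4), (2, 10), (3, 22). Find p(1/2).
13/4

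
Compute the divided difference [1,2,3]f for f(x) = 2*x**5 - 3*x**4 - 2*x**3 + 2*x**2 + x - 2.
95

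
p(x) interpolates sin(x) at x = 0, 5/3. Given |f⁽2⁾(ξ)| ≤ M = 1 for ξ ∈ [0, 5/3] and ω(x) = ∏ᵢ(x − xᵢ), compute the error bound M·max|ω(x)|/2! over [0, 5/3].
25/72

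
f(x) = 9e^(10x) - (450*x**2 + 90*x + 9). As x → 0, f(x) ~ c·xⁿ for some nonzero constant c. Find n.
3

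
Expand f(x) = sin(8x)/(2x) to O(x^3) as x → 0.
4 - 128*x**2/3 + O(x**3)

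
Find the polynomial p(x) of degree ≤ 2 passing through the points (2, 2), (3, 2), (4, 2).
2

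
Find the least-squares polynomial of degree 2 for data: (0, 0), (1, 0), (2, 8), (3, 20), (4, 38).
-2/7 + (-64/35)x + (20/7)x²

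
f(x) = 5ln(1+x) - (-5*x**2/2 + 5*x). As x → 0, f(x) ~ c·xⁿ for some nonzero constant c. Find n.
3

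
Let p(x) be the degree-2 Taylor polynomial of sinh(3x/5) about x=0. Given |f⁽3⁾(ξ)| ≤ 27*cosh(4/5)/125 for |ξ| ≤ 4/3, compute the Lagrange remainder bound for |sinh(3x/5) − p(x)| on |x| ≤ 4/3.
32*cosh(4/5)/375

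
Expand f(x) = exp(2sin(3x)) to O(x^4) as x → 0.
1 + 6*x + 18*x**2 + 27*x**3 + O(x**4)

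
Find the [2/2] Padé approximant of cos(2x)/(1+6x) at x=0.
(-103*x**2/51 + x/17 + 1)/(x**2/3 + 103*x/17 + 1)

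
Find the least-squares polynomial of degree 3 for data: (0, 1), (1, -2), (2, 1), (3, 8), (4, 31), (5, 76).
40/63 + (-43/378)x + (-295/126)x² + (29/27)x³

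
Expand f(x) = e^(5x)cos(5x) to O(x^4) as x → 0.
1 + 5*x - 125*x**3/3 + O(x**4)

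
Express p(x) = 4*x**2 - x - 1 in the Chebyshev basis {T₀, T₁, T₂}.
T₀ - T₁ + (2)T₂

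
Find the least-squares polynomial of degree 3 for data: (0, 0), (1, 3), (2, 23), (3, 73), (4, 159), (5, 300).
-17/126 + (-859/756)x + (653/252)x² + (52/27)x³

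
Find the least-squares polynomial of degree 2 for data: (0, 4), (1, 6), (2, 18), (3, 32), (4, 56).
132/35 + (-1/7)x + (23/7)x²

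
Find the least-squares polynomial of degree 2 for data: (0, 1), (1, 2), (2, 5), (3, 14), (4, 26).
6/5 + (-9/5)x + (2)x²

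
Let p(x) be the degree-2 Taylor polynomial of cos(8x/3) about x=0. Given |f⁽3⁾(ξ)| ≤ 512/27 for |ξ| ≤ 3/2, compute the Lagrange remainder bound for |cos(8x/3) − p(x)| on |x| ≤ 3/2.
32/3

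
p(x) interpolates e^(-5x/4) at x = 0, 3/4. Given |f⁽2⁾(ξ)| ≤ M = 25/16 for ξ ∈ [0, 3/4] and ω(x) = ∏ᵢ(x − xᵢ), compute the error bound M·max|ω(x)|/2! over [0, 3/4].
225/2048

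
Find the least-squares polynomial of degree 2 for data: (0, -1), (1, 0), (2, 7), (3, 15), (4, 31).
-34/35 + (-67/70)x + (31/14)x²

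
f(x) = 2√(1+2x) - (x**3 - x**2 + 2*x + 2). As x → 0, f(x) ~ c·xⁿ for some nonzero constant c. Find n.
4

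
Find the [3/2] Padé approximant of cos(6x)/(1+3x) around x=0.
(36*x**3 - 12*x**2 - 3*x + 1)/(1 - 3*x**2)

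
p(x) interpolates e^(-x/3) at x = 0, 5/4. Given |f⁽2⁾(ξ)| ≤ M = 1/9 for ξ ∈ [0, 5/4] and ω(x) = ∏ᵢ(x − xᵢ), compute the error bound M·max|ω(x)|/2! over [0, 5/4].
25/1152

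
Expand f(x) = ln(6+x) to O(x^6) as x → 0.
log(6) + x/6 - x**2/72 + x**3/648 - x**4/5184 + x**5/38880 + O(x**6)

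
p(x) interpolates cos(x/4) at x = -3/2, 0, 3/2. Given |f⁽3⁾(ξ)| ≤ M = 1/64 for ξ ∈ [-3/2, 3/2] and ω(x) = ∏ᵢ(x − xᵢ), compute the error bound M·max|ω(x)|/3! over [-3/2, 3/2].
sqrt(3)/512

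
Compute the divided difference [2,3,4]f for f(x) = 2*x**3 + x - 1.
18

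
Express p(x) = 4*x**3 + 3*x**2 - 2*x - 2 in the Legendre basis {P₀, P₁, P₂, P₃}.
-P₀ + (2/5)P₁ + (2)P₂ + (8/5)P₃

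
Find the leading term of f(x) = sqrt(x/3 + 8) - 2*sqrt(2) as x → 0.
sqrt(2)*x/24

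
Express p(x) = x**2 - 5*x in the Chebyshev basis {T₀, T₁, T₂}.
(1/2)T₀ + (-5)T₁ + (1/2)T₂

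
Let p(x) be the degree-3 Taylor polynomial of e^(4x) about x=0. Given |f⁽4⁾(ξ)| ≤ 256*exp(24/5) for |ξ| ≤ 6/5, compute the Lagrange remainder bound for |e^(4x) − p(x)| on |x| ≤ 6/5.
13824*exp(24/5)/625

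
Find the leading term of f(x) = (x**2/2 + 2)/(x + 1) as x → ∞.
x/2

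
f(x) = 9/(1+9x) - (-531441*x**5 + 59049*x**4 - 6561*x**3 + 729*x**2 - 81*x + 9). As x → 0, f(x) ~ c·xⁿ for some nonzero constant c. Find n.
6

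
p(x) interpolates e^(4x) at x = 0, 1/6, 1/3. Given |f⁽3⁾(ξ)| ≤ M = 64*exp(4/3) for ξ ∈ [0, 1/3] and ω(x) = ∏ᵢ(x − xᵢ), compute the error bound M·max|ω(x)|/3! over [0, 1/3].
8*sqrt(3)*exp(4/3)/729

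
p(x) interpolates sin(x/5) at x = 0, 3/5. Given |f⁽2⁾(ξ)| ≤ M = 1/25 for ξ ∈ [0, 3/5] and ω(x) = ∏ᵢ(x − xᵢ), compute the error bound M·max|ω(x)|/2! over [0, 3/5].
9/5000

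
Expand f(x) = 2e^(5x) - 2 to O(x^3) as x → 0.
10*x + 25*x**2 + O(x**3)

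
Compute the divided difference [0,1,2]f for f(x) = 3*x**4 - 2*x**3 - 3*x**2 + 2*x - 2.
12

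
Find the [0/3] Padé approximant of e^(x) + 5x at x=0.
1/(-1261*x**3/6 + 71*x**2/2 - 6*x + 1)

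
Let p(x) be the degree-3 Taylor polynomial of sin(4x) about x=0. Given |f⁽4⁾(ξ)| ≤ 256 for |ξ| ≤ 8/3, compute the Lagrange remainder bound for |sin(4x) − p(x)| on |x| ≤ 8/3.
131072/243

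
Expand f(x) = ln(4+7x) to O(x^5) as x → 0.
log(4) + 7*x/4 - 49*x**2/32 + 343*x**3/192 - 2401*x**4/1024 + O(x**5)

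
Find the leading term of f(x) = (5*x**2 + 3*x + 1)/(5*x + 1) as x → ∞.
x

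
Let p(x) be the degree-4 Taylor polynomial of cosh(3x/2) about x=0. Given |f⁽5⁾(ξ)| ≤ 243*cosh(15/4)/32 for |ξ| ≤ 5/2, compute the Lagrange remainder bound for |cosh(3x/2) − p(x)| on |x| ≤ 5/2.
50625*cosh(15/4)/8192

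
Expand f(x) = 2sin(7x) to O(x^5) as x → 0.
14*x - 343*x**3/3 + O(x**5)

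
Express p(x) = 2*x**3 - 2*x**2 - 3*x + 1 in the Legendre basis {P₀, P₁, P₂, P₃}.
(1/3)P₀ + (-9/5)P₁ + (-4/3)P₂ + (4/5)P₃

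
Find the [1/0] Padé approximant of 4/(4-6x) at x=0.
3*x/2 + 1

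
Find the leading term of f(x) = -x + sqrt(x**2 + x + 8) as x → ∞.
1/2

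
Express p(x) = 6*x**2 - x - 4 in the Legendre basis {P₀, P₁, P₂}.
(-2)P₀ - P₁ + (4)P₂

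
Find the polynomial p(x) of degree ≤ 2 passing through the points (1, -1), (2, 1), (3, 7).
2*x**2 - 4*x + 1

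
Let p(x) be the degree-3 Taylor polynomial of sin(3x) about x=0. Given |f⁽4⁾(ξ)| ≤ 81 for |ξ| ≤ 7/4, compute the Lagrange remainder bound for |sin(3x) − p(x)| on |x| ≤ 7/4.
64827/2048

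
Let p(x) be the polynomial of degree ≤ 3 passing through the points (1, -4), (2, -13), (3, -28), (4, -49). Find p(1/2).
-7/4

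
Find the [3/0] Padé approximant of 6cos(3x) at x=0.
6 - 27*x**2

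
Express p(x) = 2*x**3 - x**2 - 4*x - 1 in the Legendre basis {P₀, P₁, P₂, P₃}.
(-4/3)P₀ + (-14/5)P₁ + (-2/3)P₂ + (4/5)P₃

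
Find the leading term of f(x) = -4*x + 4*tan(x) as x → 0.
4*x**3/3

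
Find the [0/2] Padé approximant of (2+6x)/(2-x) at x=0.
1/(21*x**2/2 - 7*x/2 + 1)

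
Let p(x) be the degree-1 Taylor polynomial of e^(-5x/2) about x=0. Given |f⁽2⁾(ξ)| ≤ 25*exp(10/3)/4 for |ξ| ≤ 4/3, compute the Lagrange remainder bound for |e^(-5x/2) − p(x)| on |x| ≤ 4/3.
50*exp(10/3)/9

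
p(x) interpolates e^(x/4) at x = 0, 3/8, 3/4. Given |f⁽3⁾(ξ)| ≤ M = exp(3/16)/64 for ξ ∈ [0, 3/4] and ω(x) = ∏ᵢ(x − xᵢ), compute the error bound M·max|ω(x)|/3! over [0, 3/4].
sqrt(3)*exp(3/16)/32768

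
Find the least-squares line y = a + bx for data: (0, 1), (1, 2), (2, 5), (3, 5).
a = 1, b = 3/2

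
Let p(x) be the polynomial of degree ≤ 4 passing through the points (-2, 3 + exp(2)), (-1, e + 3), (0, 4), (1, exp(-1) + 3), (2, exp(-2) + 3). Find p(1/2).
(-5 + 60*e + (-20*e + 3*exp(2) + 474)*exp(2))*exp(-2)/128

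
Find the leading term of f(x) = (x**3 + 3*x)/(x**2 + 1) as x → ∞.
x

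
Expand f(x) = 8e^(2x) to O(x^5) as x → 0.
8 + 16*x + 16*x**2 + 32*x**3/3 + 16*x**4/3 + O(x**5)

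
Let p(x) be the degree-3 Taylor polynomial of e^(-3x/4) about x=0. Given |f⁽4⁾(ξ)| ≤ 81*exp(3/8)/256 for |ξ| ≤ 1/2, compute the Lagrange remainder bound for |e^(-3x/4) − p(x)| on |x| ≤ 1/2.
27*exp(3/8)/32768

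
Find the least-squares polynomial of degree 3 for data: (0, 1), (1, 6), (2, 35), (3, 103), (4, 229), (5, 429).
59/63 + (-209/378)x + (761/252)x² + (307/108)x³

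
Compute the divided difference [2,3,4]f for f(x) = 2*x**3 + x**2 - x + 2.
19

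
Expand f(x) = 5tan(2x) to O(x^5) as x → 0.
10*x + 40*x**3/3 + O(x**5)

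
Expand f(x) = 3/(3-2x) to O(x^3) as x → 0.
1 + 2*x/3 + 4*x**2/9 + O(x**3)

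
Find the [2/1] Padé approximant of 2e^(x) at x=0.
(x**2/3 + 4*x/3 + 2)/(1 - x/3)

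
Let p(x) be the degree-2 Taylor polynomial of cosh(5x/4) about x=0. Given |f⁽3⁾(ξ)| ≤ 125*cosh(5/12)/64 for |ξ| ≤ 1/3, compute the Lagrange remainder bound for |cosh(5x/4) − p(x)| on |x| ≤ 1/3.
125*cosh(5/12)/10368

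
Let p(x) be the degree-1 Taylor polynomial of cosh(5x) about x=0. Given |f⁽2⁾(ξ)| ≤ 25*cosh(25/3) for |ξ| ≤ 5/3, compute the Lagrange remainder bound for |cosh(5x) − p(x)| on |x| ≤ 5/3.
625*cosh(25/3)/18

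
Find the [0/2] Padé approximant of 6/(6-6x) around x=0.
1/(1 - x)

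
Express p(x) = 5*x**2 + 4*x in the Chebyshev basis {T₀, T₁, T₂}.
(5/2)T₀ + (4)T₁ + (5/2)T₂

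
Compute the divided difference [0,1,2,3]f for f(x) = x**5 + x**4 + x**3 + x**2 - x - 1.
32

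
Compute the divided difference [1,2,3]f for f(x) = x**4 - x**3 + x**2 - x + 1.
20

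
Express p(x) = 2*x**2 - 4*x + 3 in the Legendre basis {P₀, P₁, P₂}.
(11/3)P₀ + (-4)P₁ + (4/3)P₂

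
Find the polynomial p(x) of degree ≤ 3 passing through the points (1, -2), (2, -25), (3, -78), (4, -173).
-2*x**3 - 3*x**2 + 3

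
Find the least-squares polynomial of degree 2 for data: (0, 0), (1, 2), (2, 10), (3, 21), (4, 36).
-9/35 + (57/70)x + (29/14)x²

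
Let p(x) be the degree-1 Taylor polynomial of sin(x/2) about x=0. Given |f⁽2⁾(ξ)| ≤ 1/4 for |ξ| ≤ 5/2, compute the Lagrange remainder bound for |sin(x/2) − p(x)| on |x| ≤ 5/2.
25/32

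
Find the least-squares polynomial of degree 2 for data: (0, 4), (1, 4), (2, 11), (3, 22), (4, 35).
122/35 + (-4/7)x + (15/7)x²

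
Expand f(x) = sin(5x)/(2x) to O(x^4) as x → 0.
5/2 - 125*x**2/12 + O(x**4)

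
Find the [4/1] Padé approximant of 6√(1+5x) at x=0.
(1125*x**4/64 - 75*x**3/4 + 135*x**2/4 + 36*x + 6)/(7*x/2 + 1)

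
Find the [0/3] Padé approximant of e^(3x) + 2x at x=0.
1/(-169*x**3/2 + 41*x**2/2 - 5*x + 1)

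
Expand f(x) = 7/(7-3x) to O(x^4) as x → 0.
1 + 3*x/7 + 9*x**2/49 + 27*x**3/343 + O(x**4)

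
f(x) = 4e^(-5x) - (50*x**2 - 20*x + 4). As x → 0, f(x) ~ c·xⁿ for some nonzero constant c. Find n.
3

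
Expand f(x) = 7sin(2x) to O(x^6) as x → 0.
14*x - 28*x**3/3 + 28*x**5/15 + O(x**6)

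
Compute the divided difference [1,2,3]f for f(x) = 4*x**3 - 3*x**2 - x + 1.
21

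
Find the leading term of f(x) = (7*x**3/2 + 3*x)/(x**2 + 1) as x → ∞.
7*x/2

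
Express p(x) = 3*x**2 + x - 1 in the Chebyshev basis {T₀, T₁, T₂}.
(1/2)T₀ + T₁ + (3/2)T₂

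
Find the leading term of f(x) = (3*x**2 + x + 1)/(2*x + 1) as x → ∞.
3*x/2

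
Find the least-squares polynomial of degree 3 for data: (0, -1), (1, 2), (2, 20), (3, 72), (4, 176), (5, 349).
-13/14 + (25/28)x + (-33/28)x² + (3)x³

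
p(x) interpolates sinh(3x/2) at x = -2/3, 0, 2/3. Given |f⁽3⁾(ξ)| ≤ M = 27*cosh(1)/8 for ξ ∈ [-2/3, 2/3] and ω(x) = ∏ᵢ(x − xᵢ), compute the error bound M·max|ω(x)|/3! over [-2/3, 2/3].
sqrt(3)*cosh(1)/27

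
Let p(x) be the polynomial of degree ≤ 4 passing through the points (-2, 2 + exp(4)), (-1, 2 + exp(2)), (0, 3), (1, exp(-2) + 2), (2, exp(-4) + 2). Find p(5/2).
(-420*exp(2) + 315 + (-180*exp(2) + 634 + 35*exp(4))*exp(4))*exp(-4)/128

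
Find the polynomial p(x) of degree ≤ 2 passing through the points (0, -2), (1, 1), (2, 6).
x**2 + 2*x - 2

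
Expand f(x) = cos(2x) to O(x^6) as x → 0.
1 - 2*x**2 + 2*x**4/3 + O(x**6)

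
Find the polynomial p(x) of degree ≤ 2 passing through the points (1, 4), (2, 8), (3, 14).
x**2 + x + 2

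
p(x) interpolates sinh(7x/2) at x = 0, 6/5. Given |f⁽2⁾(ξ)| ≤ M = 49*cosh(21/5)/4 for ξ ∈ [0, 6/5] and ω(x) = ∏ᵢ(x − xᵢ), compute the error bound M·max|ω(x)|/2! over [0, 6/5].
441*cosh(21/5)/200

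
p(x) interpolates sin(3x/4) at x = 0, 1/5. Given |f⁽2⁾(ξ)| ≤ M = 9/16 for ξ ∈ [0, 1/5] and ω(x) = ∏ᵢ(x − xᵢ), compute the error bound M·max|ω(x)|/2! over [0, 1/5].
9/3200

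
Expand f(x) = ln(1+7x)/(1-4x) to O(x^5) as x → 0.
7*x + 7*x**2/2 + 385*x**3/3 - 1043*x**4/12 + O(x**5)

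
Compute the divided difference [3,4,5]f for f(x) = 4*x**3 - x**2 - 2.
47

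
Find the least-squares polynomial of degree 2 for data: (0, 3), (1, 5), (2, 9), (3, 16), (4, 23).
20/7 + (97/70)x + (13/14)x²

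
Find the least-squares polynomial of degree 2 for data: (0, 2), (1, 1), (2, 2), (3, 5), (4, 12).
76/35 + (-96/35)x + (9/7)x²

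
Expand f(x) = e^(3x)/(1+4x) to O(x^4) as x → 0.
1 - x + 17*x**2/2 - 59*x**3/2 + O(x**4)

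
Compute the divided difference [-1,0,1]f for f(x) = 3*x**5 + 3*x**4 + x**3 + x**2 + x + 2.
4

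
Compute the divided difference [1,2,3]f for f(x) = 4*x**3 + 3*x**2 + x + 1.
27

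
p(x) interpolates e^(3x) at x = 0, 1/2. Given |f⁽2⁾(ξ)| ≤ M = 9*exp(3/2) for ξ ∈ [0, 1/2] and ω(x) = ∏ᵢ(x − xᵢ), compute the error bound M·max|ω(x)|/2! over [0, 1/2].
9*exp(3/2)/32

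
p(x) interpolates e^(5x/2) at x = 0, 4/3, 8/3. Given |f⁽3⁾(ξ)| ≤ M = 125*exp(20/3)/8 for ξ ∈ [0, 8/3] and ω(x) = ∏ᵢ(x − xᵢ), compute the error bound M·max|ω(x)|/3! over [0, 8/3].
1000*sqrt(3)*exp(20/3)/729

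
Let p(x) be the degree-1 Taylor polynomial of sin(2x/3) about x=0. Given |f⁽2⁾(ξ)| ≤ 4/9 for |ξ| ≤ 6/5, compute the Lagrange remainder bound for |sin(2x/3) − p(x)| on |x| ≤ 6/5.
8/25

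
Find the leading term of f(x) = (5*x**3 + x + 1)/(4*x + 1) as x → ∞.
5*x**2/4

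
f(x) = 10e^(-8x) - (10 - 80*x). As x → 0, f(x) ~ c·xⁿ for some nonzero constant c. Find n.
2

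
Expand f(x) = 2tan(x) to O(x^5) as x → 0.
2*x + 2*x**3/3 + O(x**5)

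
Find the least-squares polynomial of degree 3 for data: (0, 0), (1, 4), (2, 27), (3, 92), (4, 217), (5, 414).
7/18 + (-2167/756)x + (149/63)x² + (319/108)x³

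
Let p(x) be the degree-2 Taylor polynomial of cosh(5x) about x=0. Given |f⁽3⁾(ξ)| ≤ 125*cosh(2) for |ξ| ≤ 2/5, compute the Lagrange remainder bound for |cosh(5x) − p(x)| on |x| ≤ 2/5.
4*cosh(2)/3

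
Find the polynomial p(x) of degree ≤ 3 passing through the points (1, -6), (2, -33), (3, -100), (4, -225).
-3*x**3 - 2*x**2 - 1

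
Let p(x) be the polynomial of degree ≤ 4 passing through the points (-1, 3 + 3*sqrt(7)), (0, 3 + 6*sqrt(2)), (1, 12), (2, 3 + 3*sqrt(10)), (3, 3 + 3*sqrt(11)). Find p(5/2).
-123/64 - 15*sqrt(7)/128 + 21*sqrt(2)/16 + 105*sqrt(11)/128 + 105*sqrt(10)/32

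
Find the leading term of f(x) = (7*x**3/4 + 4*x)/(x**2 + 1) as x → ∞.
7*x/4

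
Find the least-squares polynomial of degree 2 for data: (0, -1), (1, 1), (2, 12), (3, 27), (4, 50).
-43/35 + (-12/35)x + (23/7)x²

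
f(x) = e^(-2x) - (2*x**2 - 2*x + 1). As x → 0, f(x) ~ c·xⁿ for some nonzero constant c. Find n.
3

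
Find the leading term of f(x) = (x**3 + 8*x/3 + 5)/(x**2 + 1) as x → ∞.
x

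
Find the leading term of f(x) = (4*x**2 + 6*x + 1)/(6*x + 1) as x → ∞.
2*x/3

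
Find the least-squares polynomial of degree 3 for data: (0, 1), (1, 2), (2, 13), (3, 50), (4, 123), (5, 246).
10/9 + (-379/378)x + (-41/63)x² + (115/54)x³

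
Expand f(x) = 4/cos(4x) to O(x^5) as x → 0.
4 + 32*x**2 + 640*x**4/3 + O(x**5)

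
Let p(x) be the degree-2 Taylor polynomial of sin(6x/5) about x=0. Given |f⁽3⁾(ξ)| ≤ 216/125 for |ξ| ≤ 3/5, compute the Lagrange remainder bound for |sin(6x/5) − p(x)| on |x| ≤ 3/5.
972/15625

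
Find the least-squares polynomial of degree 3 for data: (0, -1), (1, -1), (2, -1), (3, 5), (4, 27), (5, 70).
-1 + (39/14)x + (-111/28)x² + (5/4)x³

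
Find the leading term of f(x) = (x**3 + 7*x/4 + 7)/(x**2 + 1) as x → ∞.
x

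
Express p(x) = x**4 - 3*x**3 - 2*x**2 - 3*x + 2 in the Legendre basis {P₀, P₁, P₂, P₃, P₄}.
(23/15)P₀ + (-24/5)P₁ + (-16/21)P₂ + (-6/5)P₃ + (8/35)P₄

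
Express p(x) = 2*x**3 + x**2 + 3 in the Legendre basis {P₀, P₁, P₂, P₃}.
(10/3)P₀ + (6/5)P₁ + (2/3)P₂ + (4/5)P₃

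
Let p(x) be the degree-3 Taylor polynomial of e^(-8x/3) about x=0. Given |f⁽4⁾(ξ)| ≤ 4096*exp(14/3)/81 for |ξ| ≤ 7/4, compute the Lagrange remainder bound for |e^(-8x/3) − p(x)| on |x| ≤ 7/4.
4802*exp(14/3)/243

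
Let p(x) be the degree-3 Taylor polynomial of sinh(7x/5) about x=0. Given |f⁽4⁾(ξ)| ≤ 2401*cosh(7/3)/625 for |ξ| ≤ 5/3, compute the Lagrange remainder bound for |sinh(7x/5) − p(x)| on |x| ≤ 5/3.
2401*cosh(7/3)/1944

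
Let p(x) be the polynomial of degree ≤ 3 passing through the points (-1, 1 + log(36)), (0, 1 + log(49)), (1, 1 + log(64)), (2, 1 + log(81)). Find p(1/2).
1 + log(56*2**(1/4)*3**(5/8)*7**(1/8)/3)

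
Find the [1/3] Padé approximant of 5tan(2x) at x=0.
10*x/(1 - 4*x**2/3)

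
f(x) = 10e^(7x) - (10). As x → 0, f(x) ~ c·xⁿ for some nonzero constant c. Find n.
1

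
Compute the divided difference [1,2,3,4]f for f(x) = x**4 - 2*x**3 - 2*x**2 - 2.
8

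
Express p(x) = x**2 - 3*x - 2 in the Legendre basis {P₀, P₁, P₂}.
(-5/3)P₀ + (-3)P₁ + (2/3)P₂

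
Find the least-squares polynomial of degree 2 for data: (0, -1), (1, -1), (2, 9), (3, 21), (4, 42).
-46/35 + (-62/35)x + (22/7)x²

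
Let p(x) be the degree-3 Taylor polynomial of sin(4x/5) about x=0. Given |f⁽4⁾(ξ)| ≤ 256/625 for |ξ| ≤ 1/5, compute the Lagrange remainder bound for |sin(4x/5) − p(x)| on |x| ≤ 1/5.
32/1171875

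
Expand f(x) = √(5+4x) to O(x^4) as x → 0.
sqrt(5) + 2*sqrt(5)*x/5 - 2*sqrt(5)*x**2/25 + 4*sqrt(5)*x**3/125 + O(x**4)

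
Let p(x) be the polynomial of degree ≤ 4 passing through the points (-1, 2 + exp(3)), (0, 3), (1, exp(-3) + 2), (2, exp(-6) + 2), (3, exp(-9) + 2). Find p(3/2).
(-5 + 60*exp(3) + 90*exp(6) + (3*exp(3) + 236)*exp(9))*exp(-9)/128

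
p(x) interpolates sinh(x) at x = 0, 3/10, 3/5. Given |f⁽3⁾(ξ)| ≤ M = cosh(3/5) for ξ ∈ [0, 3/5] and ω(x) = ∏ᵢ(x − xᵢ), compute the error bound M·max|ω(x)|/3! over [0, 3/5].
sqrt(3)*cosh(3/5)/1000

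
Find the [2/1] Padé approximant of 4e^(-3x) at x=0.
(6*x**2 - 8*x + 4)/(x + 1)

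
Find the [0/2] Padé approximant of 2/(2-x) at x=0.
1/(1 - x/2)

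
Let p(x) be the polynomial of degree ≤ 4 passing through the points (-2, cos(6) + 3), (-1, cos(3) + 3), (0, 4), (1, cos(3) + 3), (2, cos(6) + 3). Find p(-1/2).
5*cos(3)/16 - cos(6)/64 + 237/64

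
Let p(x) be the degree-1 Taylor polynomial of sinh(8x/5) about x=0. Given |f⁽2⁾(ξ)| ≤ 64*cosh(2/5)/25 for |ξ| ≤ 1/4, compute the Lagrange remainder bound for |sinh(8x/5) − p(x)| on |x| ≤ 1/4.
2*cosh(2/5)/25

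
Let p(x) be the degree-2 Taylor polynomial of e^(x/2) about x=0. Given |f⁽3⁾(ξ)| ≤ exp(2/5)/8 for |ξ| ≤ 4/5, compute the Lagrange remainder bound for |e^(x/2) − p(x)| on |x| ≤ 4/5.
4*exp(2/5)/375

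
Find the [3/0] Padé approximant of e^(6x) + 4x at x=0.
36*x**3 + 18*x**2 + 10*x + 1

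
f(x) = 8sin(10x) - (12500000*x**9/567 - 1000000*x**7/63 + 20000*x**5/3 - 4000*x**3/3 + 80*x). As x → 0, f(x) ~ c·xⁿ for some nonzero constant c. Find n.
11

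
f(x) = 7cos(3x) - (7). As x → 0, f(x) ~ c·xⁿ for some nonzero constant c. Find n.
2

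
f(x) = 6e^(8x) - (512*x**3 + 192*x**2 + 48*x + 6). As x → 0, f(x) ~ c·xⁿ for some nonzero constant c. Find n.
4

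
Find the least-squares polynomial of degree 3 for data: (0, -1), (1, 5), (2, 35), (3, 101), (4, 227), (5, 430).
-79/63 + (1135/378)x + (263/252)x² + (337/108)x³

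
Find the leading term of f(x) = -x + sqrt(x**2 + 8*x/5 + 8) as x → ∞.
4/5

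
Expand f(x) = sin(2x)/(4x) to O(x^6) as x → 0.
1/2 - x**2/3 + x**4/15 + O(x**6)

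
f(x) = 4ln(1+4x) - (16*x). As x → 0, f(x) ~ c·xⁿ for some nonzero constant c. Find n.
2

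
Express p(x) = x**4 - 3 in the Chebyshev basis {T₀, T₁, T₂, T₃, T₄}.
(-21/8)T₀ + (1/2)T₂ + (1/8)T₄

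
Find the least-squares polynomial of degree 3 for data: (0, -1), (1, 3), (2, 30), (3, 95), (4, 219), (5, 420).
-8/7 + (1/6)x + (39/28)x² + (37/12)x³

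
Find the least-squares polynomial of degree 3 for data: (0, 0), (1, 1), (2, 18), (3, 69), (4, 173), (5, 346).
1/18 + (-1045/756)x + (-199/252)x² + (161/54)x³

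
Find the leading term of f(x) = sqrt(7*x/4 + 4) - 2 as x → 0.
7*x/16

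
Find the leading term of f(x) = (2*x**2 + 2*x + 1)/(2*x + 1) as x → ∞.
x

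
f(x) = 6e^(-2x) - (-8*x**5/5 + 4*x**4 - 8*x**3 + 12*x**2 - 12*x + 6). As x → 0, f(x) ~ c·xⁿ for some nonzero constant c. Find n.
6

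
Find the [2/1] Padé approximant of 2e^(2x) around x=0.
(4*x**2/3 + 8*x/3 + 2)/(1 - 2*x/3)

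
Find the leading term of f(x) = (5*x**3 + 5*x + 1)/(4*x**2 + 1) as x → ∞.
5*x/4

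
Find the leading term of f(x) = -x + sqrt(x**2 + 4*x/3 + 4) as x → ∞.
2/3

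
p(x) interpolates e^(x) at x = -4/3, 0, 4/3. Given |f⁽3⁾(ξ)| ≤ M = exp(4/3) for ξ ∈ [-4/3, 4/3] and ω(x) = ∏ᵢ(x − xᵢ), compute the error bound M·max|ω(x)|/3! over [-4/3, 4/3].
64*sqrt(3)*exp(4/3)/729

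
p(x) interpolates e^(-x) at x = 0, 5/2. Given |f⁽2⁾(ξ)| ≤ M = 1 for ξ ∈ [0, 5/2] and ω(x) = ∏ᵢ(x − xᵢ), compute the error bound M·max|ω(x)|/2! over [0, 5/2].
25/32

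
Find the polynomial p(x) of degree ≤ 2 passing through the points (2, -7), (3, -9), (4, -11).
-2*x - 3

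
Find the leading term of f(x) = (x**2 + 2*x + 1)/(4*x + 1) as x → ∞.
x/4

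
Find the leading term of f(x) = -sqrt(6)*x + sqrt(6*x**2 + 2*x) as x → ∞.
sqrt(6)/6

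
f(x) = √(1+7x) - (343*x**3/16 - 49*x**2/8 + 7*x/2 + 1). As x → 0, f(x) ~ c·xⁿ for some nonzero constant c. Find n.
4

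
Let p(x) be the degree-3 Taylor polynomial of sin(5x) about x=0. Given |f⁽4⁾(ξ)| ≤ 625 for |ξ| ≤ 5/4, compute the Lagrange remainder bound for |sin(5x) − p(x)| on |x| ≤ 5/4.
390625/6144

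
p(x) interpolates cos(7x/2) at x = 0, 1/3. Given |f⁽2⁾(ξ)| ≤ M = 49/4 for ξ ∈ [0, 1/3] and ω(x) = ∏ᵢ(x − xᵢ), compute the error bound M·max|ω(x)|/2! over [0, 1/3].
49/288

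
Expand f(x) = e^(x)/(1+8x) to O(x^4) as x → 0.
1 - 7*x + 113*x**2/2 - 2711*x**3/6 + O(x**4)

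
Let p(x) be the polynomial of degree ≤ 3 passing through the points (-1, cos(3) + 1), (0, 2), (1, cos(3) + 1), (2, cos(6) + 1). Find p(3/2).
cos(3) + 5*cos(6)/16 + 11/16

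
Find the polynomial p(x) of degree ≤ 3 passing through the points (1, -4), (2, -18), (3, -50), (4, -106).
-x**3 - 3*x**2 + 2*x - 2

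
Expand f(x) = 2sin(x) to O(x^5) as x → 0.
2*x - x**3/3 + O(x**5)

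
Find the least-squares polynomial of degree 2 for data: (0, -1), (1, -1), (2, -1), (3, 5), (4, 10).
-32/35 + (-62/35)x + (8/7)x²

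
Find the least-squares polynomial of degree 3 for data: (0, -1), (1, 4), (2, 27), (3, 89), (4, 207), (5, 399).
-55/63 + (337/378)x + (125/252)x² + (331/108)x³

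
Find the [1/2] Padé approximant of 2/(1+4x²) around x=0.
2/(4*x**2 + 1)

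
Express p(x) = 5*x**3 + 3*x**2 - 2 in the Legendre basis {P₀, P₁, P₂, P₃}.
-P₀ + (3)P₁ + (2)P₂ + (2)P₃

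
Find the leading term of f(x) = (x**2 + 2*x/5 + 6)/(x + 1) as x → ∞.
x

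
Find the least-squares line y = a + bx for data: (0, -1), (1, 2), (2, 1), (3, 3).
a = -2/5, b = 11/10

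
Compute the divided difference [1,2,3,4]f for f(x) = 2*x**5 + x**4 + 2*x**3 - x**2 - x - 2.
142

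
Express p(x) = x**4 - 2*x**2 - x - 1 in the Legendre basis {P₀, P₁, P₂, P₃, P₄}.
(-22/15)P₀ - P₁ + (-16/21)P₂ + (8/35)P₄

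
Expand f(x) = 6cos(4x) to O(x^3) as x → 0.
6 - 48*x**2 + O(x**3)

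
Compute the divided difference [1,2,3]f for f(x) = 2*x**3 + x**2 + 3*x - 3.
13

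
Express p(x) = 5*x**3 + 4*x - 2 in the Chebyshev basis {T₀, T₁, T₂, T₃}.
(-2)T₀ + (31/4)T₁ + (5/4)T₃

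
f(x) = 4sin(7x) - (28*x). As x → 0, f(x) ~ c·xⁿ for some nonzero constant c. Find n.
3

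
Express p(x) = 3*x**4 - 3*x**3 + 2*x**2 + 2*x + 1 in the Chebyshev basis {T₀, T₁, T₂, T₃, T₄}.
(25/8)T₀ + (-1/4)T₁ + (5/2)T₂ + (-3/4)T₃ + (3/8)T₄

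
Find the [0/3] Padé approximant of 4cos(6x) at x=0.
4/(18*x**2 + 1)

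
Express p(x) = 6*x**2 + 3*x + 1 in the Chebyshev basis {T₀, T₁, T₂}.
(4)T₀ + (3)T₁ + (3)T₂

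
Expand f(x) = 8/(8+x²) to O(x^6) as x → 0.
1 - x**2/8 + x**4/64 + O(x**6)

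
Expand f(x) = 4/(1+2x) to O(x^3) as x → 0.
4 - 8*x + 16*x**2 + O(x**3)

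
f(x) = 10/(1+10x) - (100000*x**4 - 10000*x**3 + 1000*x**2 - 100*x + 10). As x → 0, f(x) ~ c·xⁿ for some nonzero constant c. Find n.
5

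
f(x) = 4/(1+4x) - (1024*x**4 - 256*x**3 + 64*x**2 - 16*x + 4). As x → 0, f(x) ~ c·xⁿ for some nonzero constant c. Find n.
5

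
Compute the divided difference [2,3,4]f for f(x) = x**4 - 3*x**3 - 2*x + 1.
28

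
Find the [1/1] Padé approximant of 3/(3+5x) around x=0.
1/(5*x/3 + 1)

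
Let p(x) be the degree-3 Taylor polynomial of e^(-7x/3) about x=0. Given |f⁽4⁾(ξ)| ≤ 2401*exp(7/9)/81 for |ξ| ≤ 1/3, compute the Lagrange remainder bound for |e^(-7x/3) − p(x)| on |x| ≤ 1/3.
2401*exp(7/9)/157464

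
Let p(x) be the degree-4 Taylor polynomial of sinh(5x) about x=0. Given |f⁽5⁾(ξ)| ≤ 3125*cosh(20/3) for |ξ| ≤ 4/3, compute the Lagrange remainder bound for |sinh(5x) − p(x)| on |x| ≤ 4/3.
80000*cosh(20/3)/729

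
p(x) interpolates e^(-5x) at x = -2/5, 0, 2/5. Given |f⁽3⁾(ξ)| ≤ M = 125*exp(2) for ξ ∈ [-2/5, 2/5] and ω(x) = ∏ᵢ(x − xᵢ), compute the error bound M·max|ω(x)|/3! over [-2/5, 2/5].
8*sqrt(3)*exp(2)/27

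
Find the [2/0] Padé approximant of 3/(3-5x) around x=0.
25*x**2/9 + 5*x/3 + 1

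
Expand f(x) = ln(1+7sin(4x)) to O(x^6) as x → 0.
28*x - 392*x**2 + 21728*x**3/3 - 454720*x**4/3 + 10150784*x**5/3 + O(x**6)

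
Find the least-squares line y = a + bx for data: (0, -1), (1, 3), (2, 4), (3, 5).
a = -1/10, b = 19/10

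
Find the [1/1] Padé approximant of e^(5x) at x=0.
(5*x/2 + 1)/(1 - 5*x/2)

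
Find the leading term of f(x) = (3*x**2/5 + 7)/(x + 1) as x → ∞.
3*x/5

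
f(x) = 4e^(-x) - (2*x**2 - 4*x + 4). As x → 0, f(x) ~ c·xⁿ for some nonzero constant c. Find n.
3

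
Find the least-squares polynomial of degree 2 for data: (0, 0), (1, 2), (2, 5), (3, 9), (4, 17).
9/35 + (27/70)x + (13/14)x²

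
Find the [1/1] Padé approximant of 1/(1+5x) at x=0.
1/(5*x + 1)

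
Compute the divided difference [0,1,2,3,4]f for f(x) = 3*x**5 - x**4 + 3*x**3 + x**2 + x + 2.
29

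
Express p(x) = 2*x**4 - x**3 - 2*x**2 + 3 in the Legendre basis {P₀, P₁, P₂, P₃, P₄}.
(41/15)P₀ + (-3/5)P₁ + (-4/21)P₂ + (-2/5)P₃ + (16/35)P₄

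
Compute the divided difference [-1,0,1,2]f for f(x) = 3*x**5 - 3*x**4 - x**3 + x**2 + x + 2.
8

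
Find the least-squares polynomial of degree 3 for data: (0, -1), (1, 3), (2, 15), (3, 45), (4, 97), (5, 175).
-16/21 + (-41/126)x + (50/21)x² + (17/18)x³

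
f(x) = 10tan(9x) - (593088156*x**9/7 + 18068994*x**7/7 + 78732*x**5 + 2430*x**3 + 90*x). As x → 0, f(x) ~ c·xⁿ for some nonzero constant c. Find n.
11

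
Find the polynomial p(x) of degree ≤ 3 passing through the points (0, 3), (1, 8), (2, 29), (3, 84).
3*x**3 - x**2 + 3*x + 3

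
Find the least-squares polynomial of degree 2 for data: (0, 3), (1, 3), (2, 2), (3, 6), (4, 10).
114/35 + (-141/70)x + (13/14)x²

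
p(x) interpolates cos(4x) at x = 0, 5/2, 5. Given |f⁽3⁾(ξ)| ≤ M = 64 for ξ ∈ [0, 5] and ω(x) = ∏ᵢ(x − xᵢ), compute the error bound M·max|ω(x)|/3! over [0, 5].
1000*sqrt(3)/27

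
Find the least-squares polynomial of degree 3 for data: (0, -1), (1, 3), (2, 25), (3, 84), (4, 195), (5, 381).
-23/21 + (97/63)x + (-13/42)x² + (55/18)x³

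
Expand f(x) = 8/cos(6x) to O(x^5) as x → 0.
8 + 144*x**2 + 2160*x**4 + O(x**5)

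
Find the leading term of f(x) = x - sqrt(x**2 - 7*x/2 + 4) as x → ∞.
7/4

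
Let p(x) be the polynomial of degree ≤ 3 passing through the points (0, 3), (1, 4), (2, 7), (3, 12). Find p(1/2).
13/4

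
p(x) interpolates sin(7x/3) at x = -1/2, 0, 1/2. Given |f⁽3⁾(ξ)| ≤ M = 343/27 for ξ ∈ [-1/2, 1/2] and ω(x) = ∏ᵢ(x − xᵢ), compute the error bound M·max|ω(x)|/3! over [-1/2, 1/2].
343*sqrt(3)/5832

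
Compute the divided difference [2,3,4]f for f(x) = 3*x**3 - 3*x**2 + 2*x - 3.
24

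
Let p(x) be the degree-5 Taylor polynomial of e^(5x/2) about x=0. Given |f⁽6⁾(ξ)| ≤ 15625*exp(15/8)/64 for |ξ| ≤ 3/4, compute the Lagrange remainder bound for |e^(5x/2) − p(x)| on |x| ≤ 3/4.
253125*exp(15/8)/4194304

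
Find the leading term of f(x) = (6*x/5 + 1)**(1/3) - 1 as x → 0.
2*x/5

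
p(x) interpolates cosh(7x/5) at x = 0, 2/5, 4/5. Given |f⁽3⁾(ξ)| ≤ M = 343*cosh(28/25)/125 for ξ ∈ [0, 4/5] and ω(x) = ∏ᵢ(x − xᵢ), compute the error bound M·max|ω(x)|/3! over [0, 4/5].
2744*sqrt(3)*cosh(28/25)/421875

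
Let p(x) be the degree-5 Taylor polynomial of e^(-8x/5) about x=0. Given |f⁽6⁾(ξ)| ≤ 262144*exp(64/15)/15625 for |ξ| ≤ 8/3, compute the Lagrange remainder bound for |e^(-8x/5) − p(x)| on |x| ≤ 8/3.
4294967296*exp(64/15)/512578125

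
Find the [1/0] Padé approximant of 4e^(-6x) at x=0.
4 - 24*x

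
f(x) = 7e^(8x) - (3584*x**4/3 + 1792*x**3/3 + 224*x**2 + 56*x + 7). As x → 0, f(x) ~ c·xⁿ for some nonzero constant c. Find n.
5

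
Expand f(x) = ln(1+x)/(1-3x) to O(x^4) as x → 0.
x + 5*x**2/2 + 47*x**3/6 + O(x**4)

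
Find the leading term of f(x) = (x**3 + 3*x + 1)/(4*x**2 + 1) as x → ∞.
x/4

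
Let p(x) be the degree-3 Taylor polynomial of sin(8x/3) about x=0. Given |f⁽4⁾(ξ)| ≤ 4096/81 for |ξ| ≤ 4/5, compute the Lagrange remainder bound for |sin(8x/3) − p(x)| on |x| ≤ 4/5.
131072/151875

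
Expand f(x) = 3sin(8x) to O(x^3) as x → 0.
24*x + O(x**3)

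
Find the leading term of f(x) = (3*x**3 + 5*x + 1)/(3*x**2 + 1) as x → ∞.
x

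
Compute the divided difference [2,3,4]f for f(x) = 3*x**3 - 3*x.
27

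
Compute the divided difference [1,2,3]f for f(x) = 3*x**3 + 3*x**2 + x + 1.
21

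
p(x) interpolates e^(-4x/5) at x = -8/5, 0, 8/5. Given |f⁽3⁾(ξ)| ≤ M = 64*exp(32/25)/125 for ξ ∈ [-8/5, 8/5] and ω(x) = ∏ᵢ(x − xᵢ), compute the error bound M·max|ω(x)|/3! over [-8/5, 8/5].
32768*sqrt(3)*exp(32/25)/421875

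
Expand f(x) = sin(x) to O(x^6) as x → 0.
x - x**3/6 + x**5/120 + O(x**6)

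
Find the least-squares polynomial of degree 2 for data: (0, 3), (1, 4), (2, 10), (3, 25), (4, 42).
20/7 + (-127/70)x + (41/14)x²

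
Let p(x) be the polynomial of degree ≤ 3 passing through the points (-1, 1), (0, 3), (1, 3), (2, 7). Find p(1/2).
23/8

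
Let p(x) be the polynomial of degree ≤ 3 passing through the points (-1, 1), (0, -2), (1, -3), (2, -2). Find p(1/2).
-11/4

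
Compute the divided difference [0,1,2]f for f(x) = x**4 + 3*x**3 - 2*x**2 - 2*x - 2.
14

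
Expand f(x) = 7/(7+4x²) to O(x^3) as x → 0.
1 - 4*x**2/7 + O(x**3)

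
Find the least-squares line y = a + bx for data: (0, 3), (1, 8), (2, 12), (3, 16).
a = 33/10, b = 43/10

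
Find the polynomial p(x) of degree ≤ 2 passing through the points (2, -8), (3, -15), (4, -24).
-x**2 - 2*x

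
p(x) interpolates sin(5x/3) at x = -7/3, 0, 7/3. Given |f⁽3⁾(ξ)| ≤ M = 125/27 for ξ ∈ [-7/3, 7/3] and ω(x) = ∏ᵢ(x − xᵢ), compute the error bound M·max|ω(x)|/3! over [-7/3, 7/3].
42875*sqrt(3)/19683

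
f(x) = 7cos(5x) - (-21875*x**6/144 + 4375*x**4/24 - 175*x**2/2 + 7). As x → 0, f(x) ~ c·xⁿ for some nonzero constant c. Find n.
8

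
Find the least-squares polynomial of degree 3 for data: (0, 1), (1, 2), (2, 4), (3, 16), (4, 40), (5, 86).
43/42 + (473/252)x + (-89/42)x² + (37/36)x³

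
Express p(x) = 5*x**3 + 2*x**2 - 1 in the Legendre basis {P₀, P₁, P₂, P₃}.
(-1/3)P₀ + (3)P₁ + (4/3)P₂ + (2)P₃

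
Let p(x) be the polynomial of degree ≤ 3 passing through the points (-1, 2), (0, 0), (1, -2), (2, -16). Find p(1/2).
-1/4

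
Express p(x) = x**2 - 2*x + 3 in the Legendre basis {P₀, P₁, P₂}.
(10/3)P₀ + (-2)P₁ + (2/3)P₂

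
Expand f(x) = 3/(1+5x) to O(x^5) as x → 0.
3 - 15*x + 75*x**2 - 375*x**3 + 1875*x**4 + O(x**5)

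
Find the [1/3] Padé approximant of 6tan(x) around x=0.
6*x/(1 - x**2/3)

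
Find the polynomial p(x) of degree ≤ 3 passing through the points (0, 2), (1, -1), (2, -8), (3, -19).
-2*x**2 - x + 2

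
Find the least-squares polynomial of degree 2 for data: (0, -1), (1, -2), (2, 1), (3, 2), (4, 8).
-38/35 + (-43/35)x + (6/7)x²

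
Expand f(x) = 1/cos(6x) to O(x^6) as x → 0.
1 + 18*x**2 + 270*x**4 + O(x**6)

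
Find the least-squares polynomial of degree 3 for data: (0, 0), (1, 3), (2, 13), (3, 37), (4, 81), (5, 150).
1/14 + (25/28)x + (23/28)x² + x³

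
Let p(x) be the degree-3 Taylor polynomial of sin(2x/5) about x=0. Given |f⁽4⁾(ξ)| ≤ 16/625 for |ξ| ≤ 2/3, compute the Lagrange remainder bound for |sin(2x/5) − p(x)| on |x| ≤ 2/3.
32/151875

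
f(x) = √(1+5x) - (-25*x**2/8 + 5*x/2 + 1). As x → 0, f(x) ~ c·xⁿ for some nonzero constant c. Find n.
3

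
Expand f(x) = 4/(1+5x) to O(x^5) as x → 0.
4 - 20*x + 100*x**2 - 500*x**3 + 2500*x**4 + O(x**5)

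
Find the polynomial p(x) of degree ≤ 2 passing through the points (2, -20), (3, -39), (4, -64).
-3*x**2 - 4*x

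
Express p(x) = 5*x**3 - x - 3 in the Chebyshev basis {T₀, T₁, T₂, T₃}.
(-3)T₀ + (11/4)T₁ + (5/4)T₃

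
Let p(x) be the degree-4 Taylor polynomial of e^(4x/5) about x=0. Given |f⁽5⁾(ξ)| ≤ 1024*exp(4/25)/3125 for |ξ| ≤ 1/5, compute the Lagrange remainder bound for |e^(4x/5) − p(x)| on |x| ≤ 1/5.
128*exp(4/25)/146484375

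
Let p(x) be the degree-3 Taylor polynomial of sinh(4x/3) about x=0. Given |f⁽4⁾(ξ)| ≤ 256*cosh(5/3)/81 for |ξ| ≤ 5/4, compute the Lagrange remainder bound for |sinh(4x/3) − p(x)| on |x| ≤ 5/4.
625*cosh(5/3)/1944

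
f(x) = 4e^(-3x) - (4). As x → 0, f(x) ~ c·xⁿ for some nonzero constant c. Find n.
1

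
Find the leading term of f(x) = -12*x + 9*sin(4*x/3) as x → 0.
-32*x**3/9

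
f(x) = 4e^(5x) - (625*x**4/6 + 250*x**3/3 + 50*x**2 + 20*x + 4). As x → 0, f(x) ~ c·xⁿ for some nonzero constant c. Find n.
5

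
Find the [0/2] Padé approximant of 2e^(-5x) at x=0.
2/(25*x**2/2 + 5*x + 1)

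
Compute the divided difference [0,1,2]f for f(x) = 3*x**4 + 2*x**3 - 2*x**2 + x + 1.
25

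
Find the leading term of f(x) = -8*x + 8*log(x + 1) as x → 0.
-4*x**2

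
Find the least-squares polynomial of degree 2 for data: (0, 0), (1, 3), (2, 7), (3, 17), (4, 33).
4/7 + (-8/7)x + (16/7)x²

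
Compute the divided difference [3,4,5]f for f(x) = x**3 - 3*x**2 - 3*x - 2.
9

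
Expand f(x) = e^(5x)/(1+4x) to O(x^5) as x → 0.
1 + x + 17*x**2/2 - 79*x**3/6 + 1889*x**4/24 + O(x**5)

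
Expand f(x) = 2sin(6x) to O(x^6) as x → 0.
12*x - 72*x**3 + 648*x**5/5 + O(x**6)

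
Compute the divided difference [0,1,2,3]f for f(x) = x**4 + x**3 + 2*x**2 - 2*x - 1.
7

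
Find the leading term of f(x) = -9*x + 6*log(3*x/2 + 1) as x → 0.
-27*x**2/4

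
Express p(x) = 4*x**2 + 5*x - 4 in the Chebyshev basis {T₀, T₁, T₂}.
(-2)T₀ + (5)T₁ + (2)T₂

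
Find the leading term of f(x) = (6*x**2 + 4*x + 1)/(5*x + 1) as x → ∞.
6*x/5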